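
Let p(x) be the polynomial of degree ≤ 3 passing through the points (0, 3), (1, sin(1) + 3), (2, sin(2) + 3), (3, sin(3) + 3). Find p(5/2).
-5*sin(1)/16 + 5*sin(3)/16 + 15*sin(2)/16 + 3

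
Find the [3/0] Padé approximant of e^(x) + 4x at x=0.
x**3/6 + x**2/2 + 5*x + 1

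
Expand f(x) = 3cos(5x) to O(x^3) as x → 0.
3 - 75*x**2/2 + O(x**3)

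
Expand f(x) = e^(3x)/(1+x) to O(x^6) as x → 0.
1 + 2*x + 5*x**2/2 + 2*x**3 + 11*x**4/8 + 13*x**5/20 + O(x**6)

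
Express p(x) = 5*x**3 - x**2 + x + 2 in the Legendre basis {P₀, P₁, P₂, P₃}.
(5/3)P₀ + (4)P₁ + (-2/3)P₂ + (2)P₃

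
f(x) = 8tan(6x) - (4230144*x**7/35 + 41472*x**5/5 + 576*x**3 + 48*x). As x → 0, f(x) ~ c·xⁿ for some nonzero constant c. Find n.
9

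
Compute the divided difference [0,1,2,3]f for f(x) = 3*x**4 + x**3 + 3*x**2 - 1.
19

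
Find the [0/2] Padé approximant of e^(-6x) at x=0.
1/(18*x**2 + 6*x + 1)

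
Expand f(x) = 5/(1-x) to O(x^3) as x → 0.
5 + 5*x + 5*x**2 + O(x**3)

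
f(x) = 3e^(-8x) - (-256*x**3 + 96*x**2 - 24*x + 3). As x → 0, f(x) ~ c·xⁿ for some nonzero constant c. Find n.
4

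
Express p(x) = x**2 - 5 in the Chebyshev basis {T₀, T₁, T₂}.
(-9/2)T₀ + (1/2)T₂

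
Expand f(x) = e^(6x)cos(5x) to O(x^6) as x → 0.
1 + 6*x + 11*x**2/2 - 39*x**3 - 3479*x**4/24 - 4579*x**5/20 + O(x**6)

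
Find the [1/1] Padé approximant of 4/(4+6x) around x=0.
1/(3*x/2 + 1)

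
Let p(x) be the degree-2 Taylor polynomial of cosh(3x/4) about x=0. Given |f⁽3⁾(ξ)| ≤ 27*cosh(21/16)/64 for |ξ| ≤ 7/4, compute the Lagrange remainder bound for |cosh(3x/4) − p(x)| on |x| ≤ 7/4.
3087*cosh(21/16)/8192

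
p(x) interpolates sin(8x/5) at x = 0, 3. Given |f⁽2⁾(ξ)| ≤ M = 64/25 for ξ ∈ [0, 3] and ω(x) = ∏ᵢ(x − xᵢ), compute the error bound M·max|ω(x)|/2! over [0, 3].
72/25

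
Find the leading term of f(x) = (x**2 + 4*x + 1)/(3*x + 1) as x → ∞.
x/3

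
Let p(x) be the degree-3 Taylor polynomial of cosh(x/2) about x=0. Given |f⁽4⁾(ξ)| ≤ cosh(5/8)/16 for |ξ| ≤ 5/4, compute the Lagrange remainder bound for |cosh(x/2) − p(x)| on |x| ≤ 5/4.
625*cosh(5/8)/98304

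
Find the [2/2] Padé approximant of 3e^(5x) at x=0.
(25*x**2/4 + 15*x/2 + 3)/(25*x**2/12 - 5*x/2 + 1)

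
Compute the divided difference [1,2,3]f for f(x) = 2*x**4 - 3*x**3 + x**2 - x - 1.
33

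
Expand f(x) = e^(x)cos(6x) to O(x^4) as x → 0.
1 + x - 35*x**2/2 - 107*x**3/6 + O(x**4)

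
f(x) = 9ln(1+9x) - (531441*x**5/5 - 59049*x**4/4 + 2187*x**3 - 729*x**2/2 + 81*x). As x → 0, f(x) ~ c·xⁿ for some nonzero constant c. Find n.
6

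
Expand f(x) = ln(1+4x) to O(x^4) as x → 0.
4*x - 8*x**2 + 64*x**3/3 + O(x**4)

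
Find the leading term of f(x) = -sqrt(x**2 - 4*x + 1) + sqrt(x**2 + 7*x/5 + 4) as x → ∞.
27/10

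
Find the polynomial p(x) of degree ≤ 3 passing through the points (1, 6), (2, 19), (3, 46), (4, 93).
x**3 + x**2 + 3*x + 1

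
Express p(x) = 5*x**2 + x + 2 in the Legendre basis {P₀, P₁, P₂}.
(11/3)P₀ + P₁ + (10/3)P₂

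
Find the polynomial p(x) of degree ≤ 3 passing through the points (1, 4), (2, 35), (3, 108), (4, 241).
3*x**3 + 3*x**2 + x - 3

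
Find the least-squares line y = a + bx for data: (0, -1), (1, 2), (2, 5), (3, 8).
a = -1, b = 3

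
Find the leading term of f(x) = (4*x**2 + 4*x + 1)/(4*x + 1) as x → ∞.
x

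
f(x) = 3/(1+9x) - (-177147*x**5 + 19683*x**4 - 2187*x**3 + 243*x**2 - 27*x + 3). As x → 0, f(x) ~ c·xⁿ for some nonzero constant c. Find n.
6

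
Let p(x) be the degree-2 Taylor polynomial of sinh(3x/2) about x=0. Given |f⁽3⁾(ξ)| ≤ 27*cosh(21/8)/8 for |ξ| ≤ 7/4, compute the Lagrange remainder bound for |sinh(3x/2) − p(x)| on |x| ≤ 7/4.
3087*cosh(21/8)/1024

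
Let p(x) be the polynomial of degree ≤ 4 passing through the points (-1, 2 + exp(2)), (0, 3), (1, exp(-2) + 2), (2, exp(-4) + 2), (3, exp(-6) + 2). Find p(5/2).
(-70*exp(4) + 35 + 140*exp(2) + (284 - 5*exp(2))*exp(6))*exp(-6)/128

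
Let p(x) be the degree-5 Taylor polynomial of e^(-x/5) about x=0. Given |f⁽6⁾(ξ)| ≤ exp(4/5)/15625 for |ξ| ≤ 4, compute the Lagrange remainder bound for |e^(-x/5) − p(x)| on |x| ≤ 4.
256*exp(4/5)/703125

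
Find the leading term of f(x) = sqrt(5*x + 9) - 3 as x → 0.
5*x/6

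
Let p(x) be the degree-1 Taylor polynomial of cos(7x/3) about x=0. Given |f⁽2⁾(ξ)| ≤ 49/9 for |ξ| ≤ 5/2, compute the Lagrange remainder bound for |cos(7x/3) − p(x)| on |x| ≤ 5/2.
1225/72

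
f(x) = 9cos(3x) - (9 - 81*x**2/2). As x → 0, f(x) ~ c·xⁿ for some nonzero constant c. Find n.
4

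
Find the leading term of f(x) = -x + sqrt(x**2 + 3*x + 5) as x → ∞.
3/2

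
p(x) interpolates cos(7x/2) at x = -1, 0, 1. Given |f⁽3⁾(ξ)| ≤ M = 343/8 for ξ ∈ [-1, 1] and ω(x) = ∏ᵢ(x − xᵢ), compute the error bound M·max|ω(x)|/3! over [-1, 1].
343*sqrt(3)/216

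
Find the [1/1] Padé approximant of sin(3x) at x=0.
3*x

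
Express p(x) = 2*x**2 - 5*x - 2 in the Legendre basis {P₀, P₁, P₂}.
(-4/3)P₀ + (-5)P₁ + (4/3)P₂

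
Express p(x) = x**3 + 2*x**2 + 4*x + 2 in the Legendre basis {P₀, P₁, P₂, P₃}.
(8/3)P₀ + (23/5)P₁ + (4/3)P₂ + (2/5)P₃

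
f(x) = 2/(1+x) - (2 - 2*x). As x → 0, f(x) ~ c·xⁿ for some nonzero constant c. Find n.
2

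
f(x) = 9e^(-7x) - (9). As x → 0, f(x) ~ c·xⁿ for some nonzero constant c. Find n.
1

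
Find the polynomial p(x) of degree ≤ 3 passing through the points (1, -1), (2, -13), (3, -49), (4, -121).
-2*x**3 + 2*x - 1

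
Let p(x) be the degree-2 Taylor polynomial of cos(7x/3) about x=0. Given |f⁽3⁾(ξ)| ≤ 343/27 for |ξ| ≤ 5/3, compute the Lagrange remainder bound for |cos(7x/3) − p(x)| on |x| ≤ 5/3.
42875/4374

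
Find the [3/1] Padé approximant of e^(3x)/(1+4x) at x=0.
(2583*x**3/472 + 1035*x**2/236 + 735*x/236 + 1)/(971*x/236 + 1)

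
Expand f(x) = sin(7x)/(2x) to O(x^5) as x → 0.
7/2 - 343*x**2/12 + 16807*x**4/240 + O(x**5)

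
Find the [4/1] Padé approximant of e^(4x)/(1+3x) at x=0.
(13024*x**4/1065 + 1888*x**3/213 + 2712*x**2/355 + 1292*x/355 + 1)/(937*x/355 + 1)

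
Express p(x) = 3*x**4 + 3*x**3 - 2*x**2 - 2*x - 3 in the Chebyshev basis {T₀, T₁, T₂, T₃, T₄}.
(-23/8)T₀ + (1/4)T₁ + (1/2)T₂ + (3/4)T₃ + (3/8)T₄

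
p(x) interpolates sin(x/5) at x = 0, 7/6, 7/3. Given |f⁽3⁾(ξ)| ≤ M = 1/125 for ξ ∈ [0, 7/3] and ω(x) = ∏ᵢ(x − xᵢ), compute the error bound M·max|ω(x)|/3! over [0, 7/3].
343*sqrt(3)/729000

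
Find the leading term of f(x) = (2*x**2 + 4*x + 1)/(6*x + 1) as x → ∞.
x/3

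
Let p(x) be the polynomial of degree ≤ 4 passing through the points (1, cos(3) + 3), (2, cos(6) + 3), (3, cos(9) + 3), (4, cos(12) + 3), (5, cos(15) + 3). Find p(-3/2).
5005*cos(9)/64 - 2145*cos(6)/32 - 1365*cos(12)/32 + 3003*cos(3)/128 + 1155*cos(15)/128 + 3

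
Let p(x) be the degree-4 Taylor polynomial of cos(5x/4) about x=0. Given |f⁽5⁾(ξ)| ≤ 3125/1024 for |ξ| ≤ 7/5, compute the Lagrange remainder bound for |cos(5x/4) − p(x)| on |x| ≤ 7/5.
16807/122880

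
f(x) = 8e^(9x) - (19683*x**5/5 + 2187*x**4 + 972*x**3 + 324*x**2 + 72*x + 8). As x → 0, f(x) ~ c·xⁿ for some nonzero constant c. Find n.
6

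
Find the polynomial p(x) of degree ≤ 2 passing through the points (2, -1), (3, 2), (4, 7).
x**2 - 2*x - 1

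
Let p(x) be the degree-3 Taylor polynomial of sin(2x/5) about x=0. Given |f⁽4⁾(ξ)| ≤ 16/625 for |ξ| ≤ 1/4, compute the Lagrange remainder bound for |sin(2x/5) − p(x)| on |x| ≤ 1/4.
1/240000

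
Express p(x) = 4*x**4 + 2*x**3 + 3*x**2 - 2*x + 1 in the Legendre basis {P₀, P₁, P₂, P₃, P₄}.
(14/5)P₀ + (-4/5)P₁ + (30/7)P₂ + (4/5)P₃ + (32/35)P₄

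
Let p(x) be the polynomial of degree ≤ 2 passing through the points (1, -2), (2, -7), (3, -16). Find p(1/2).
-1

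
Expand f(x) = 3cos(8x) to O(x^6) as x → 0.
3 - 96*x**2 + 512*x**4 + O(x**6)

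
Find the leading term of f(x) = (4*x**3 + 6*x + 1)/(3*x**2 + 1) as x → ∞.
4*x/3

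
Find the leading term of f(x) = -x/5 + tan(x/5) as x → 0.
x**3/375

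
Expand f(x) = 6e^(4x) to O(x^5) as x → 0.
6 + 24*x + 48*x**2 + 64*x**3 + 64*x**4 + O(x**5)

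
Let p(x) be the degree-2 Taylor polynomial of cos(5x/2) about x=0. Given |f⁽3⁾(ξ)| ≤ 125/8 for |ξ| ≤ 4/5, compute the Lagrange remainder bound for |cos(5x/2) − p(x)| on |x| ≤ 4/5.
4/3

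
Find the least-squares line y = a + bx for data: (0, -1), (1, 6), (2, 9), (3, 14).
a = -1/5, b = 24/5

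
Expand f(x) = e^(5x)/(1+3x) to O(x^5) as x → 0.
1 + 2*x + 13*x**2/2 + 4*x**3/3 + 529*x**4/24 + O(x**5)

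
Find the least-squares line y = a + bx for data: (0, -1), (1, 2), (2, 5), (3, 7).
a = -4/5, b = 27/10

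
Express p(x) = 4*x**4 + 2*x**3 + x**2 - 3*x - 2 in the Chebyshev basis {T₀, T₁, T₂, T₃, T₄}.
(-3/2)T₁ + (5/2)T₂ + (1/2)T₃ + (1/2)T₄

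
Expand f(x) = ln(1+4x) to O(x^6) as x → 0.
4*x - 8*x**2 + 64*x**3/3 - 64*x**4 + 1024*x**5/5 + O(x**6)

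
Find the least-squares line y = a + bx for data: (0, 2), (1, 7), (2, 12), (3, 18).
a = 9/5, b = 53/10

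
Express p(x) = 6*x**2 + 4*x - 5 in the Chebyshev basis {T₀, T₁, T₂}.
(-2)T₀ + (4)T₁ + (3)T₂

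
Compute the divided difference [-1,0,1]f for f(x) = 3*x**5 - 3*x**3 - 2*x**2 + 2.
-2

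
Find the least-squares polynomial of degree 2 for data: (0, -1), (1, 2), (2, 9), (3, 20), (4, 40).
-4/7 + (-6/7)x + (19/7)x²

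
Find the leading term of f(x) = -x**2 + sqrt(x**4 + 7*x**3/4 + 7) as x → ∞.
7*x/8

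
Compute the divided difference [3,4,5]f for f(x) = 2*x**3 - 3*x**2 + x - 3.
21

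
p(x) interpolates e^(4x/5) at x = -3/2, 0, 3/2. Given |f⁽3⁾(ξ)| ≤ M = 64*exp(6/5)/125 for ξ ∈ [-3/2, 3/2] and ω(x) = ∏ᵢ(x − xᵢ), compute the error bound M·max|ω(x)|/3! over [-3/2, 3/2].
8*sqrt(3)*exp(6/5)/125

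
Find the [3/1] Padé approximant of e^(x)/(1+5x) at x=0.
(2579*x**3/14736 + 153*x**2/307 + 2457*x/2456 + 1)/(12281*x/2456 + 1)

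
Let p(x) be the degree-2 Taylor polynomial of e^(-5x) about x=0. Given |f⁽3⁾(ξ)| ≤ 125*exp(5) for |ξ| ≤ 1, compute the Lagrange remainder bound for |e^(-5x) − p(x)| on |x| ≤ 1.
125*exp(5)/6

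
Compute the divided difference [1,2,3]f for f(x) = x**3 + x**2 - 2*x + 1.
7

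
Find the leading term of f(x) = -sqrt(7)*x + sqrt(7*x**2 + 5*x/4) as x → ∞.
5*sqrt(7)/56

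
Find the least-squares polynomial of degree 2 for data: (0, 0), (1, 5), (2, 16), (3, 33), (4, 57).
3/35 + (57/35)x + (22/7)x²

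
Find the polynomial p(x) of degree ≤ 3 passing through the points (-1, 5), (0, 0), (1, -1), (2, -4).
-x**3 + 2*x**2 - 2*x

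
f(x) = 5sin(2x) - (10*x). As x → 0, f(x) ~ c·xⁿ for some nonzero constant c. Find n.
3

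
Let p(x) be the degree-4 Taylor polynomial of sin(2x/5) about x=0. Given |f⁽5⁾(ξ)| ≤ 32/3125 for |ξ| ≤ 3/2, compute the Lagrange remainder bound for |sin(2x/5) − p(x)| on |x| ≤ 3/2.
81/125000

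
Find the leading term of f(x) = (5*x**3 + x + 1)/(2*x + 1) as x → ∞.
5*x**2/2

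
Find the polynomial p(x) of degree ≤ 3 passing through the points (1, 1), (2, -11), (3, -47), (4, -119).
-2*x**3 + 2*x + 1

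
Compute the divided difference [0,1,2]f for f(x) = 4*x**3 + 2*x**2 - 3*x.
14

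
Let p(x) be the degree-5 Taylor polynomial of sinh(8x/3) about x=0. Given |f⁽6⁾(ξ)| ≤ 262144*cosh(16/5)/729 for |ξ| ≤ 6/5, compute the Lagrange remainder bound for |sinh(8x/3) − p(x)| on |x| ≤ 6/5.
1048576*cosh(16/5)/703125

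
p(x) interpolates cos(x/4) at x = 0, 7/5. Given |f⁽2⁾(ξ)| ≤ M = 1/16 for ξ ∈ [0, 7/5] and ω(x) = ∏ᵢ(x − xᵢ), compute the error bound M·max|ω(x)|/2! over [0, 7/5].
49/3200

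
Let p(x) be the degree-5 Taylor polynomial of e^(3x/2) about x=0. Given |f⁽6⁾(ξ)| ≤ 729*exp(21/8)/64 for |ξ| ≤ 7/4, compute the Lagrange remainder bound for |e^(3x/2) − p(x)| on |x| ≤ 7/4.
9529569*exp(21/8)/20971520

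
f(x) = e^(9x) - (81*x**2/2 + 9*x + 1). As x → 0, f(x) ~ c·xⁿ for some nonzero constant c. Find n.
3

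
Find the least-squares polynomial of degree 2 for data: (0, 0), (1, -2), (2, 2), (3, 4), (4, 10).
-2/5 + (-7/5)x + x²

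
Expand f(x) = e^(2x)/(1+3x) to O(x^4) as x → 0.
1 - x + 5*x**2 - 41*x**3/3 + O(x**4)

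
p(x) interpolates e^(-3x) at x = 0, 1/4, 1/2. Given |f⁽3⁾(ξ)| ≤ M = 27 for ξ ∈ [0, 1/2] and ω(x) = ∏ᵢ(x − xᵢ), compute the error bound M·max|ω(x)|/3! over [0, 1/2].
sqrt(3)/64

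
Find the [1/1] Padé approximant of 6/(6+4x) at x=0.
1/(2*x/3 + 1)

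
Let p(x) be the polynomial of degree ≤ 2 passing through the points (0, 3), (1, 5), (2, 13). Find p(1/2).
13/4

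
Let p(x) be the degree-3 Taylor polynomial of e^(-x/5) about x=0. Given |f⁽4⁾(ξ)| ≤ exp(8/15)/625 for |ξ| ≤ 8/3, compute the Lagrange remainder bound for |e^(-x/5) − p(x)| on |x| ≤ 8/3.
512*exp(8/15)/151875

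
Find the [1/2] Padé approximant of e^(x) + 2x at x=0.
(145*x/51 + 1)/(-x**2/34 - 8*x/51 + 1)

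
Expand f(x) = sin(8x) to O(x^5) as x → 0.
8*x - 256*x**3/3 + O(x**5)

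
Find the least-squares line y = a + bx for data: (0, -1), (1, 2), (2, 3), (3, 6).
a = -4/5, b = 11/5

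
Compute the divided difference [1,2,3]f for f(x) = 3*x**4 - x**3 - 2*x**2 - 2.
67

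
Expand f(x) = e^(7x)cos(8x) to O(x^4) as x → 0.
1 + 7*x - 15*x**2/2 - 1001*x**3/6 + O(x**4)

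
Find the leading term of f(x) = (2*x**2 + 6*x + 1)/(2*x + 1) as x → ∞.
x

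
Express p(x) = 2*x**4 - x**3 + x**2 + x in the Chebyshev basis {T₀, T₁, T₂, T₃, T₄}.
(5/4)T₀ + (1/4)T₁ + (3/2)T₂ + (-1/4)T₃ + (1/4)T₄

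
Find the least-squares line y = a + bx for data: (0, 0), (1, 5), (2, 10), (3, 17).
a = -2/5, b = 28/5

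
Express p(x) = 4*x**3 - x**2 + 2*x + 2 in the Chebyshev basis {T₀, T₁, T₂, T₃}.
(3/2)T₀ + (5)T₁ + (-1/2)T₂ + T₃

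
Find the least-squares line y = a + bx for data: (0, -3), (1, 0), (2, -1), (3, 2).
a = -13/5, b = 7/5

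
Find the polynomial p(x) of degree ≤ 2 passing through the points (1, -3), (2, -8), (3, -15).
-x**2 - 2*x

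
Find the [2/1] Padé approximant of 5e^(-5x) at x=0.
(125*x**2/6 - 50*x/3 + 5)/(5*x/3 + 1)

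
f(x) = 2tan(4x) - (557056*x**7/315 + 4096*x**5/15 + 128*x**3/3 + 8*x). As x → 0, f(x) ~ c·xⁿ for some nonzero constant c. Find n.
9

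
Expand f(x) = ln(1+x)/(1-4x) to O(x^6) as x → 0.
x + 7*x**2/2 + 43*x**3/3 + 685*x**4/12 + 3428*x**5/15 + O(x**6)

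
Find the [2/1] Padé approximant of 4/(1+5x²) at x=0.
4 - 20*x**2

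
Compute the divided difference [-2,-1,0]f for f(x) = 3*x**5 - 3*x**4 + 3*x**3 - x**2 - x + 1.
-76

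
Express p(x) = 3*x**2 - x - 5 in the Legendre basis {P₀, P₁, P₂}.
(-4)P₀ - P₁ + (2)P₂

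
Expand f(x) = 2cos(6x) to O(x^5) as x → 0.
2 - 36*x**2 + 108*x**4 + O(x**5)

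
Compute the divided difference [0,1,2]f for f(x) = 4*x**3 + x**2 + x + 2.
13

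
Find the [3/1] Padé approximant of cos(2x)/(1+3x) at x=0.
(2*x**3/9 - 44*x**2/21 + 2*x/63 + 1)/(191*x/63 + 1)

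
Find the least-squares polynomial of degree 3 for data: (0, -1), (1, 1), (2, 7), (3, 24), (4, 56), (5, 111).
-127/126 + (1381/756)x + (-53/63)x² + (107/108)x³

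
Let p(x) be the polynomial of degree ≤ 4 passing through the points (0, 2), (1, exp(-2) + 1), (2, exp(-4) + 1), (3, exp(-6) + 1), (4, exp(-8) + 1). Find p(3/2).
(-20*exp(2) + 3 + 90*exp(4) + 60*exp(6) + 123*exp(8))*exp(-8)/128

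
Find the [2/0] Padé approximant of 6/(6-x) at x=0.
x**2/36 + x/6 + 1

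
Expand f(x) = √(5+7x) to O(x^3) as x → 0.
sqrt(5) + 7*sqrt(5)*x/10 - 49*sqrt(5)*x**2/200 + O(x**3)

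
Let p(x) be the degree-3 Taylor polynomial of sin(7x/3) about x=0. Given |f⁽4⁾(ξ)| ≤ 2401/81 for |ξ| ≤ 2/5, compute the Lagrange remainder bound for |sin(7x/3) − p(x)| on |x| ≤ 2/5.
4802/151875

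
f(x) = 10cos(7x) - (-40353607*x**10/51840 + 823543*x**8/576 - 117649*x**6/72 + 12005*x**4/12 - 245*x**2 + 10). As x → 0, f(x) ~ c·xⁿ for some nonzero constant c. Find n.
12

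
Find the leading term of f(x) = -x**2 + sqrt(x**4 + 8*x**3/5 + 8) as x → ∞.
4*x/5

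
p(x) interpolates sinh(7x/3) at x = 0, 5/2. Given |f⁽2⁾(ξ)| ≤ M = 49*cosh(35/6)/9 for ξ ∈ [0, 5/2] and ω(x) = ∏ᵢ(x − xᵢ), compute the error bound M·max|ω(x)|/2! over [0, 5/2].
1225*cosh(35/6)/288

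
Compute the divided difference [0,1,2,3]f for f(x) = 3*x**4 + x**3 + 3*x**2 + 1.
19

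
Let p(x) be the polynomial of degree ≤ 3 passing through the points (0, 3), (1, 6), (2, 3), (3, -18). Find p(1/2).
9/2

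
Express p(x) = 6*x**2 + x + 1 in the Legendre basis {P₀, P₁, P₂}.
(3)P₀ + P₁ + (4)P₂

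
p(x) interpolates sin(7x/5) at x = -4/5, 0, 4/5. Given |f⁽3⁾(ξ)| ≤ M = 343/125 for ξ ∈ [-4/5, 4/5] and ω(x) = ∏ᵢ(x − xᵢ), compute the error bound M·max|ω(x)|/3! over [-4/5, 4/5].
21952*sqrt(3)/421875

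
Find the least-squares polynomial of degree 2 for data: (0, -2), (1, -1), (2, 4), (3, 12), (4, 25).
-68/35 + (-71/70)x + (27/14)x²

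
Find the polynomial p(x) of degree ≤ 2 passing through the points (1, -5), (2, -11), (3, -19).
-x**2 - 3*x - 1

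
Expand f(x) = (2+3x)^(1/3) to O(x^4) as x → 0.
2**(1/3) + 2**(1/3)*x/2 - 2**(1/3)*x**2/4 + 5*2**(1/3)*x**3/24 + O(x**4)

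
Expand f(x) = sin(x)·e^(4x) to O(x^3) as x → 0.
x + 4*x**2 + O(x**3)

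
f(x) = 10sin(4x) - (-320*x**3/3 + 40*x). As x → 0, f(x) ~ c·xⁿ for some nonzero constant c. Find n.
5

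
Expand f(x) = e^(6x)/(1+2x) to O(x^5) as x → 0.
1 + 4*x + 10*x**2 + 16*x**3 + 22*x**4 + O(x**5)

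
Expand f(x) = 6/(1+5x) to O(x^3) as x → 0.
6 - 30*x + 150*x**2 + O(x**3)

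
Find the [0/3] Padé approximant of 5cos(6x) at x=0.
5/(18*x**2 + 1)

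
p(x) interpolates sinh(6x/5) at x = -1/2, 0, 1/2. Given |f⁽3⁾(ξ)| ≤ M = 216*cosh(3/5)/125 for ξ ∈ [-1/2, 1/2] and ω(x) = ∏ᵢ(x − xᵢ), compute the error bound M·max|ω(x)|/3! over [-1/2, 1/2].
sqrt(3)*cosh(3/5)/125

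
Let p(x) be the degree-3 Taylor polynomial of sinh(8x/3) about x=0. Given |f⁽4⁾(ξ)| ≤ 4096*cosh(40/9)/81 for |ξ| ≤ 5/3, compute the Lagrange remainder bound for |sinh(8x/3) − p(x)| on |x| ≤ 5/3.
320000*cosh(40/9)/19683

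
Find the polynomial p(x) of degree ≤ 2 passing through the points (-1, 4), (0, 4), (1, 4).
4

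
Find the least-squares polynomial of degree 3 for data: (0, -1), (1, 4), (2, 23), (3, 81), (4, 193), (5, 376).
-2/3 + (113/126)x + (-8/21)x² + (55/18)x³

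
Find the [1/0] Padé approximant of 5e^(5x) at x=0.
25*x + 5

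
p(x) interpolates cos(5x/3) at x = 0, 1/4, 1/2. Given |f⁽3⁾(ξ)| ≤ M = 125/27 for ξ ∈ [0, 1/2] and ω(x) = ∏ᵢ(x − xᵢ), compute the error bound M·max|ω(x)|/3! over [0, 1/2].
125*sqrt(3)/46656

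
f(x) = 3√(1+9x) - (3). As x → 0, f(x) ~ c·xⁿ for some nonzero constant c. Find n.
1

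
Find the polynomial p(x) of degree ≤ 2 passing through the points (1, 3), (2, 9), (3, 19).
2*x**2 + 1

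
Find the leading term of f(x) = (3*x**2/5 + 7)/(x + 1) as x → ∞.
3*x/5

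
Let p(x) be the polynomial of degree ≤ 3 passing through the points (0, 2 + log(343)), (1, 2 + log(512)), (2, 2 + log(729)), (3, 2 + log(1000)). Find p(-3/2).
2 + log(8183243915489726346684277347882562022607*2**(1/8)*3**(5/8)*5**(7/16)*7**(11/16)/811296384146066816957890051440640000000)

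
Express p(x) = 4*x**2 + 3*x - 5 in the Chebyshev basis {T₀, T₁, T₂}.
(-3)T₀ + (3)T₁ + (2)T₂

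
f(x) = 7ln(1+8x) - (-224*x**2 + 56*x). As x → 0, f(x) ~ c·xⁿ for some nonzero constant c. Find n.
3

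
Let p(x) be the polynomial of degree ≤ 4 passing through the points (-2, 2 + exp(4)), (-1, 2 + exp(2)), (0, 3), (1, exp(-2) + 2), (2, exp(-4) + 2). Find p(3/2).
(35 + 140*exp(2) + (-5*exp(4) + 186 + 28*exp(2))*exp(4))*exp(-4)/128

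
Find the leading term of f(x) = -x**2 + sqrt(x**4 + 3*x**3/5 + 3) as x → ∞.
3*x/10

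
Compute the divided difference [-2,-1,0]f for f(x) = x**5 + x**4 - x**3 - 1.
-5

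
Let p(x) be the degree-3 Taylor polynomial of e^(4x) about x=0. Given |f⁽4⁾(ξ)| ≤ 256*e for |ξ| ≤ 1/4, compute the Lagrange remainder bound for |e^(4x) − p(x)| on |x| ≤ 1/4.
e/24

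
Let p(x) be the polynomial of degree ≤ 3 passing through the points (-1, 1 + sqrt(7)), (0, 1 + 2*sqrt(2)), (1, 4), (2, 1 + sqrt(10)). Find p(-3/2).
-35*sqrt(2)/8 - 5*sqrt(10)/16 + 79/16 + 35*sqrt(7)/16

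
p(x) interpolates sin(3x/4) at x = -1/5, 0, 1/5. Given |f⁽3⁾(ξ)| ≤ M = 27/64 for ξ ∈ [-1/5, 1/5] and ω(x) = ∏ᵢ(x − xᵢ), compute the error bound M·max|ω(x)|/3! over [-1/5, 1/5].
sqrt(3)/8000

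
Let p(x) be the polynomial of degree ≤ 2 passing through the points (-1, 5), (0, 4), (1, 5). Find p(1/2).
17/4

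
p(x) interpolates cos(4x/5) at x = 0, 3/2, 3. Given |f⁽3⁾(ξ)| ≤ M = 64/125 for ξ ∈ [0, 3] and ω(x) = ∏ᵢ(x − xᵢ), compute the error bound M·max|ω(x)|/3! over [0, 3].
8*sqrt(3)/125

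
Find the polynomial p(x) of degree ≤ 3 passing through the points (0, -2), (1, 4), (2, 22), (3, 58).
x**3 + 3*x**2 + 2*x - 2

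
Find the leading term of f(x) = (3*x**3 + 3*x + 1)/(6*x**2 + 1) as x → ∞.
x/2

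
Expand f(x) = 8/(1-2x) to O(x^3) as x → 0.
8 + 16*x + 32*x**2 + O(x**3)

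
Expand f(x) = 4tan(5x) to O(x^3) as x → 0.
20*x + O(x**3)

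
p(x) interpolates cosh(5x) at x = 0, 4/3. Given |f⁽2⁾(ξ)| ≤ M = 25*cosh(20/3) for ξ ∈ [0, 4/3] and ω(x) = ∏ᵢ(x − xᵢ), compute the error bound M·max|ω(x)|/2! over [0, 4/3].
50*cosh(20/3)/9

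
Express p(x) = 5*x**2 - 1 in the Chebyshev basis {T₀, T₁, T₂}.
(3/2)T₀ + (5/2)T₂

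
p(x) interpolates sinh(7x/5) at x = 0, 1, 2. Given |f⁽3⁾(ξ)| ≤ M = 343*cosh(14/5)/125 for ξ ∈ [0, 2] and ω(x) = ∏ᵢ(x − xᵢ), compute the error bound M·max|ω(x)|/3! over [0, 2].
343*sqrt(3)*cosh(14/5)/3375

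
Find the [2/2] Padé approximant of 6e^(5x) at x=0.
(25*x**2/2 + 15*x + 6)/(25*x**2/12 - 5*x/2 + 1)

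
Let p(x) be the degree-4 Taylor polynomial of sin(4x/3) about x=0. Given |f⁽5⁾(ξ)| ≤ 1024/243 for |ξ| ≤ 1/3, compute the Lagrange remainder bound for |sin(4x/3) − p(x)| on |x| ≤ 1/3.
128/885735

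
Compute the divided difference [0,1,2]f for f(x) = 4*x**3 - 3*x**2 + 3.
9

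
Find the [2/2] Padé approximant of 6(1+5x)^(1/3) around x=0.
(350*x**2/9 + 35*x + 6)/(125*x**2/54 + 25*x/6 + 1)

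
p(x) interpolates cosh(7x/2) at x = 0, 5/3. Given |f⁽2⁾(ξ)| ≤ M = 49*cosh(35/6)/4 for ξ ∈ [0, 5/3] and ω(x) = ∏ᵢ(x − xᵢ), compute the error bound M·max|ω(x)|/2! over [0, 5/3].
1225*cosh(35/6)/288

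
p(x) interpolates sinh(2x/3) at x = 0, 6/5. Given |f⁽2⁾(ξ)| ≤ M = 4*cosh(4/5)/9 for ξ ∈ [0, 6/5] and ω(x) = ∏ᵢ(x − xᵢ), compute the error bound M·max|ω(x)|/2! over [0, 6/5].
2*cosh(4/5)/25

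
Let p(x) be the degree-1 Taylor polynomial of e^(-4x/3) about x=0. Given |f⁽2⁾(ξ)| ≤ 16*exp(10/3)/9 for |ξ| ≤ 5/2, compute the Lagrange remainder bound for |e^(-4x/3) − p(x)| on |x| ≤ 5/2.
50*exp(10/3)/9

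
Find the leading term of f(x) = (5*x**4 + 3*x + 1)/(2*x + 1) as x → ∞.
5*x**3/2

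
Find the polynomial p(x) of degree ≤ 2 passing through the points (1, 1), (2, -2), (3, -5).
4 - 3*x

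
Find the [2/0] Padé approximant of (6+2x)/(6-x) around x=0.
x**2/12 + x/2 + 1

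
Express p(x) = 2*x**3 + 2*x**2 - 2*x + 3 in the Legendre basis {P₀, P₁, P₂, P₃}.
(11/3)P₀ + (-4/5)P₁ + (4/3)P₂ + (4/5)P₃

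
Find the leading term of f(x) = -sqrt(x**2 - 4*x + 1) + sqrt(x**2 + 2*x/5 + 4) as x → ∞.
11/5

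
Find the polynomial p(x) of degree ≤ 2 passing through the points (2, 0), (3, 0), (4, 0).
0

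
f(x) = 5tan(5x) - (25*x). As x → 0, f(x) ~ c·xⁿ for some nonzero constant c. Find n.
3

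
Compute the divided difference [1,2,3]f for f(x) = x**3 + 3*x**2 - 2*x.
9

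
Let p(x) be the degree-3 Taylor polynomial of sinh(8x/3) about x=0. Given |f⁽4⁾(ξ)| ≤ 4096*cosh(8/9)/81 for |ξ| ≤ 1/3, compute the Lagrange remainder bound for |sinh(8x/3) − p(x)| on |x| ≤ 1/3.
512*cosh(8/9)/19683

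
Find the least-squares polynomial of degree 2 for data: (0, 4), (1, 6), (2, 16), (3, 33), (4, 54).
127/35 + (-11/70)x + (45/14)x²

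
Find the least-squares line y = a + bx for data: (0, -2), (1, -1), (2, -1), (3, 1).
a = -21/10, b = 9/10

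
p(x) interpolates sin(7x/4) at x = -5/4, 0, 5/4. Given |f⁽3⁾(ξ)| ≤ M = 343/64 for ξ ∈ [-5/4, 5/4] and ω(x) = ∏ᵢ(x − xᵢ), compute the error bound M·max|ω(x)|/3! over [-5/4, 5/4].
42875*sqrt(3)/110592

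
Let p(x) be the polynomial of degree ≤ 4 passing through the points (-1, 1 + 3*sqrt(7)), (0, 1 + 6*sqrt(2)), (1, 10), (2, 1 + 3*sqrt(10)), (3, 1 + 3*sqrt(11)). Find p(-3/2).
-315*sqrt(2)/16 - 135*sqrt(10)/32 + 105*sqrt(11)/128 + 945*sqrt(7)/128 + 1765/64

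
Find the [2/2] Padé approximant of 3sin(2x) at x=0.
6*x/(2*x**2/3 + 1)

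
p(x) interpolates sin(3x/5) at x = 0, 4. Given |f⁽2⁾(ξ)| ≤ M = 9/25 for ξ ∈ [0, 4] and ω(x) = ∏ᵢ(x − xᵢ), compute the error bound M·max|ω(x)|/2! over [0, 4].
18/25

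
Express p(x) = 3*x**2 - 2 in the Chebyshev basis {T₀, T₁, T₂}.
(-1/2)T₀ + (3/2)T₂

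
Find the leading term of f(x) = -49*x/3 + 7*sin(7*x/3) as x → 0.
-2401*x**3/162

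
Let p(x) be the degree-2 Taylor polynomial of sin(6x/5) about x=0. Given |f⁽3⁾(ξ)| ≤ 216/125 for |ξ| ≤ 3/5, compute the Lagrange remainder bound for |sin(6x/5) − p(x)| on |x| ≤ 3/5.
972/15625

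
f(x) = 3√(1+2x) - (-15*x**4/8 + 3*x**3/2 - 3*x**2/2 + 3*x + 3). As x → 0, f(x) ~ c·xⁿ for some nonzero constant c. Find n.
5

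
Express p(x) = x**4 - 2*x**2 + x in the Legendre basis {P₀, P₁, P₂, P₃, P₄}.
(-7/15)P₀ + P₁ + (-16/21)P₂ + (8/35)P₄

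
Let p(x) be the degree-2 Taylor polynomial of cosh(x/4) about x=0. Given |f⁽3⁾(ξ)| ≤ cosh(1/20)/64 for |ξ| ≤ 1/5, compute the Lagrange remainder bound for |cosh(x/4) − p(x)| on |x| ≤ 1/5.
cosh(1/20)/48000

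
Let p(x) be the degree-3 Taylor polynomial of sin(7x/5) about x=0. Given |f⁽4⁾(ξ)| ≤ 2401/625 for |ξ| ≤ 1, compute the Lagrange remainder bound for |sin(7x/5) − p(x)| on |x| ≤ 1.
2401/15000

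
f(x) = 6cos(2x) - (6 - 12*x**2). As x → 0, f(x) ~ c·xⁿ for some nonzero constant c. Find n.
4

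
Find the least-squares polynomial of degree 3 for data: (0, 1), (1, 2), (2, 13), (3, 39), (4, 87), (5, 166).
6/7 + (-19/42)x + (6/7)x² + (7/6)x³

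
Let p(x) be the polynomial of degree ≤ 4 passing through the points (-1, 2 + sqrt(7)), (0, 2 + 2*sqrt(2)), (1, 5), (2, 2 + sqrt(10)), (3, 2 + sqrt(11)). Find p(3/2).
-5*sqrt(2)/16 - 5*sqrt(11)/128 + 3*sqrt(7)/128 + 15*sqrt(10)/32 + 263/64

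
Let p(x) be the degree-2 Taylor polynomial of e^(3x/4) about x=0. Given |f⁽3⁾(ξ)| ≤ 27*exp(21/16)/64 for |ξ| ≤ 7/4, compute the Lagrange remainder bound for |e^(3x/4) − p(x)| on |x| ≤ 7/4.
3087*exp(21/16)/8192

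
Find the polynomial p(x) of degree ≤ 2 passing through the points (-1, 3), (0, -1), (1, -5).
-4*x - 1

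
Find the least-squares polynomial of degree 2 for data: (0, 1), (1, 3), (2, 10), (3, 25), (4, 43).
32/35 + (-29/35)x + (20/7)x²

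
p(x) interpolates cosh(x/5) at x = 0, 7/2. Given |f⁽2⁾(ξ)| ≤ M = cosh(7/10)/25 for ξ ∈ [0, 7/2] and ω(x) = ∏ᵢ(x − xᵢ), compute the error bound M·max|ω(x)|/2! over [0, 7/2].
49*cosh(7/10)/800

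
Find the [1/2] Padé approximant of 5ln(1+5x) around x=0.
25*x/(-25*x**2/12 + 5*x/2 + 1)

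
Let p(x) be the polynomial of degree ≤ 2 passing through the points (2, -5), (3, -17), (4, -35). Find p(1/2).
7/4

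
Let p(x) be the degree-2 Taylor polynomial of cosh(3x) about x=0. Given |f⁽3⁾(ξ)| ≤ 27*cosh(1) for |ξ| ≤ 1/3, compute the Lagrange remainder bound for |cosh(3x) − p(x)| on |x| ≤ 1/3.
cosh(1)/6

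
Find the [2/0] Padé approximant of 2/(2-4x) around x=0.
4*x**2 + 2*x + 1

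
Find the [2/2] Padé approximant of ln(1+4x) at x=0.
4*x*(2*x + 1)/(8*x**2/3 + 4*x + 1)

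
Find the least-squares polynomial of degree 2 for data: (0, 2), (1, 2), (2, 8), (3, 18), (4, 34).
68/35 + (-16/7)x + (18/7)x²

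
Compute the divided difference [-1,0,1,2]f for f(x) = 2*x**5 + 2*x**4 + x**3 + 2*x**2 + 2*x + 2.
15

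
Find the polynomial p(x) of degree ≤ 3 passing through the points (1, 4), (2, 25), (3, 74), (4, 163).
2*x**3 + 2*x**2 + x - 1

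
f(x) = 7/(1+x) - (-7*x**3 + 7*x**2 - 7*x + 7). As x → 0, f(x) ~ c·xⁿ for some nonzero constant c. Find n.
4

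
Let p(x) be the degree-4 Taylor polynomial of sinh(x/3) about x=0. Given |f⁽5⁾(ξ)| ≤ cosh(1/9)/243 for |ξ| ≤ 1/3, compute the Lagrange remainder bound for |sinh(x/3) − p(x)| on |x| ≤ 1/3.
cosh(1/9)/7085880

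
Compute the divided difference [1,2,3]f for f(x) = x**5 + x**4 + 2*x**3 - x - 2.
127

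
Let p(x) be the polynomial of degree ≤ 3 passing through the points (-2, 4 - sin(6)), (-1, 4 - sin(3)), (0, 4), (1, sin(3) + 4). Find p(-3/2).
-7*sin(3)/8 - 5*sin(6)/16 + 4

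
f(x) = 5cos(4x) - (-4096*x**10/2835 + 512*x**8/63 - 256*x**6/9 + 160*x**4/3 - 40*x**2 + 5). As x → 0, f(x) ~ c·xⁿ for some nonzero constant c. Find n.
12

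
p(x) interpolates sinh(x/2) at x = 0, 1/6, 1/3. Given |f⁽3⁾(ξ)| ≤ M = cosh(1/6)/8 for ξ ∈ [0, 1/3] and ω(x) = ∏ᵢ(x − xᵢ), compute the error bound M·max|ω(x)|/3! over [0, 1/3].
sqrt(3)*cosh(1/6)/46656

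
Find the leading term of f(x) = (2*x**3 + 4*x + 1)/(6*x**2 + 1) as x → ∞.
x/3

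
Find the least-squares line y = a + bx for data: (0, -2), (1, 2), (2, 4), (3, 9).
a = -2, b = 7/2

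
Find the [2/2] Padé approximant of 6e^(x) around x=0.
(x**2/2 + 3*x + 6)/(x**2/12 - x/2 + 1)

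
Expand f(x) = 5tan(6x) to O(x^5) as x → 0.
30*x + 360*x**3 + O(x**5)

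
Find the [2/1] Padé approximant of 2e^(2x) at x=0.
(4*x**2/3 + 8*x/3 + 2)/(1 - 2*x/3)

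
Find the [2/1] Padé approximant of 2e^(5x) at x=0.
(25*x**2/3 + 20*x/3 + 2)/(1 - 5*x/3)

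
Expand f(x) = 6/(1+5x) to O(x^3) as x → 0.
6 - 30*x + 150*x**2 + O(x**3)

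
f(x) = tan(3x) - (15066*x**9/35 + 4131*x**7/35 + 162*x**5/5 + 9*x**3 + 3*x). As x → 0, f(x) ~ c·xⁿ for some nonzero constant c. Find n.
11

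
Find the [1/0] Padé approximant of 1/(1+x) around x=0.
1 - x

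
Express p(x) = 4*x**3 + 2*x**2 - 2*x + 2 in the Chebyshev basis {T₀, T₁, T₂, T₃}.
(3)T₀ + T₁ + T₂ + T₃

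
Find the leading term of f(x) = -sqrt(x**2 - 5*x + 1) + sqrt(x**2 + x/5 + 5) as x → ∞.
13/5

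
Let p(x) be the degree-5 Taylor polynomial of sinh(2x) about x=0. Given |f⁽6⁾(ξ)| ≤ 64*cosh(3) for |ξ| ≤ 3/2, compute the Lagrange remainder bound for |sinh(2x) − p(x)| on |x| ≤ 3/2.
81*cosh(3)/80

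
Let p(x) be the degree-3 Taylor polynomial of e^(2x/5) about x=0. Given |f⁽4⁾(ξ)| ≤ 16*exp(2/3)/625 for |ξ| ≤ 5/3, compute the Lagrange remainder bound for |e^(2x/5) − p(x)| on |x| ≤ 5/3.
2*exp(2/3)/243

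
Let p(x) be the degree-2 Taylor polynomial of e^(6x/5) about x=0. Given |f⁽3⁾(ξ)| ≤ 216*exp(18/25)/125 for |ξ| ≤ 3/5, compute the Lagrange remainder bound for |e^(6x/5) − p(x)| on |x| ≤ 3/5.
972*exp(18/25)/15625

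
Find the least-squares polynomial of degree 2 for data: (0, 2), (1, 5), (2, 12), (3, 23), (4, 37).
67/35 + (48/35)x + (13/7)x²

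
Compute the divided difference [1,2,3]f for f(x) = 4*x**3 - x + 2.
24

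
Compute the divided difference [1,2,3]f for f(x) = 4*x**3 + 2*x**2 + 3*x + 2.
26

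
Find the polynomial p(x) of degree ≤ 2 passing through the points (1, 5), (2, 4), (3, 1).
-x**2 + 2*x + 4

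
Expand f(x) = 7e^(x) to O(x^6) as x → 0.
7 + 7*x + 7*x**2/2 + 7*x**3/6 + 7*x**4/24 + 7*x**5/120 + O(x**6)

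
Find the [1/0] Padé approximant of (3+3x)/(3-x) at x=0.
4*x/3 + 1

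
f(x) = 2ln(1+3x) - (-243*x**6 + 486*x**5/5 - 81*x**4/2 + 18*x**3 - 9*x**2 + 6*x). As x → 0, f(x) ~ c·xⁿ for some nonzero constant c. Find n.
7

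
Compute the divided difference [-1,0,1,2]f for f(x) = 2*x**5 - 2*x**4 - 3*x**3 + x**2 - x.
3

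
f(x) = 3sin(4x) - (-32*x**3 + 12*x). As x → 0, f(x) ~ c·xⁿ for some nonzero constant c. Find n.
5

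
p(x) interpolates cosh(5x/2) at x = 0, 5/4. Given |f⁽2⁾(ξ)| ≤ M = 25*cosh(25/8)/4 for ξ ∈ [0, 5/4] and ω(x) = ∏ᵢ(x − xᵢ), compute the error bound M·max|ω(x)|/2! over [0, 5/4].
625*cosh(25/8)/512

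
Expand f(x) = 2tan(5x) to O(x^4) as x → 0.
10*x + 250*x**3/3 + O(x**4)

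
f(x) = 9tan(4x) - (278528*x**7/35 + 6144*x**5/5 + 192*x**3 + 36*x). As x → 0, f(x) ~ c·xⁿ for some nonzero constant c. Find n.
9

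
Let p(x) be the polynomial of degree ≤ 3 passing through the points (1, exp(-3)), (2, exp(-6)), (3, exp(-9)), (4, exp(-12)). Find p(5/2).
(-exp(9) - 1 + 9*exp(3) + 9*exp(6))*exp(-12)/16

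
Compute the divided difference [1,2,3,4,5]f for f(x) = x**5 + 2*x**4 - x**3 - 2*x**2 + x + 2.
17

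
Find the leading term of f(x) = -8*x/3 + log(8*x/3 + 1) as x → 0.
-32*x**2/9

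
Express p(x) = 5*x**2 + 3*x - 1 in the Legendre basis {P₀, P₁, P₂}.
(2/3)P₀ + (3)P₁ + (10/3)P₂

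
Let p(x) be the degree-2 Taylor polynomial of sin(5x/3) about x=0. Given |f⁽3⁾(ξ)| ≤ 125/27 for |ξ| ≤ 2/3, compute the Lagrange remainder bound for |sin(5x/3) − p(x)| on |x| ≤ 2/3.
500/2187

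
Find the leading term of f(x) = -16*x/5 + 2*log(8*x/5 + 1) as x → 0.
-64*x**2/25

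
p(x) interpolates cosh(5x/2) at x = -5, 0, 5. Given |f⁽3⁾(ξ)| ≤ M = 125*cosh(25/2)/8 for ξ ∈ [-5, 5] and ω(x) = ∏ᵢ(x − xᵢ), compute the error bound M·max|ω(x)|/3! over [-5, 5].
15625*sqrt(3)*cosh(25/2)/216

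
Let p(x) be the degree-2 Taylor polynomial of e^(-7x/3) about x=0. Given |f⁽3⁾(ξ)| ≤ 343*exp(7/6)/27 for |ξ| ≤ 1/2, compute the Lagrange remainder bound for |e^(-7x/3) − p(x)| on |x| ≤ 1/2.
343*exp(7/6)/1296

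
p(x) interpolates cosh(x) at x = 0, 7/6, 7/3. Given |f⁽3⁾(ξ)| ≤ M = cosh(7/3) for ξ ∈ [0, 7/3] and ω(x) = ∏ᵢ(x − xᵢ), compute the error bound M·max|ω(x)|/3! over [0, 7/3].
343*sqrt(3)*cosh(7/3)/5832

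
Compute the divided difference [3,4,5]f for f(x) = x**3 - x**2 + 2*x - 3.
11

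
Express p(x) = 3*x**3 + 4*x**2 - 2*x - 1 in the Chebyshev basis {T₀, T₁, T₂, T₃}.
T₀ + (1/4)T₁ + (2)T₂ + (3/4)T₃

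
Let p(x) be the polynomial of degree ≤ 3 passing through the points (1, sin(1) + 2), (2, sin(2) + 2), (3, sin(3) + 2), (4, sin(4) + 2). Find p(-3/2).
-495*sin(2)/16 + 2 + 385*sin(3)/16 - 105*sin(4)/16 + 231*sin(1)/16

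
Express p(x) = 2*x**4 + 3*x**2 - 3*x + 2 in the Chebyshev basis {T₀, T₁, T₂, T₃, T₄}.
(17/4)T₀ + (-3)T₁ + (5/2)T₂ + (1/4)T₄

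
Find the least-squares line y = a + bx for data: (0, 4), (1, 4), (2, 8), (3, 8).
a = 18/5, b = 8/5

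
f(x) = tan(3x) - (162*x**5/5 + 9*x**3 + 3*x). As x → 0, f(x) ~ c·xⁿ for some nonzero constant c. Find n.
7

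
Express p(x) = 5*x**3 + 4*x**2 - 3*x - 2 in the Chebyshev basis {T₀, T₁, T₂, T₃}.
(3/4)T₁ + (2)T₂ + (5/4)T₃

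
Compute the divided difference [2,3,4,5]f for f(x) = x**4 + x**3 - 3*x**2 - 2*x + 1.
15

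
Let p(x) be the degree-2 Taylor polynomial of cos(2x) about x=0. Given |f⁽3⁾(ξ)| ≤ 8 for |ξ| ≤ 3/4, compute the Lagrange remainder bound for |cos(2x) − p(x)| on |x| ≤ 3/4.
9/16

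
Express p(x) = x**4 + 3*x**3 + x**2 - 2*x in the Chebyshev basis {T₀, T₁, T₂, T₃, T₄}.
(7/8)T₀ + (1/4)T₁ + T₂ + (3/4)T₃ + (1/8)T₄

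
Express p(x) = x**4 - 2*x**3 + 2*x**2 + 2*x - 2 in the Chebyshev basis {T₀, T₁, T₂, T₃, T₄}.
(-5/8)T₀ + (1/2)T₁ + (3/2)T₂ + (-1/2)T₃ + (1/8)T₄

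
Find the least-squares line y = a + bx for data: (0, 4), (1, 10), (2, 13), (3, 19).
a = 43/10, b = 24/5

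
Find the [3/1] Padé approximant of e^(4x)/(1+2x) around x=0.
(1 - 16*x**3/3)/(1 - 2*x)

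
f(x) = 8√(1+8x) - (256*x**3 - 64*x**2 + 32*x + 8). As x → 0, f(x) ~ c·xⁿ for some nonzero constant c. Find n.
4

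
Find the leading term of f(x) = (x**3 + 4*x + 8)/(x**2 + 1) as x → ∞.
x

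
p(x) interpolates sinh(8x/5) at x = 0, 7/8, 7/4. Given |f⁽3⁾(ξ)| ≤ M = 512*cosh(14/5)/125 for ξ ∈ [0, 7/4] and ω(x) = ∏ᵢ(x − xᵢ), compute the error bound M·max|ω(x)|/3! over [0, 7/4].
343*sqrt(3)*cosh(14/5)/3375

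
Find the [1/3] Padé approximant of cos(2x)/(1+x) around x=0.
(1 - 5*x/3)/(-4*x**3/3 + x**2/3 - 2*x/3 + 1)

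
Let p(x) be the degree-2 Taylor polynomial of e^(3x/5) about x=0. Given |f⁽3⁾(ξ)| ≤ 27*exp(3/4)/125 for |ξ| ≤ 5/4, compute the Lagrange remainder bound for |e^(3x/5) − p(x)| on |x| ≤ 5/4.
9*exp(3/4)/128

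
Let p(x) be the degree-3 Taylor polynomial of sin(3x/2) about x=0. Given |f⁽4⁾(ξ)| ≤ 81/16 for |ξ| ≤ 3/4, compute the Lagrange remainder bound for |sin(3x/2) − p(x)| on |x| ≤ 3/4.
2187/32768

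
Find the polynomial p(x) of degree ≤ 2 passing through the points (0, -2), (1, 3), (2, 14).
3*x**2 + 2*x - 2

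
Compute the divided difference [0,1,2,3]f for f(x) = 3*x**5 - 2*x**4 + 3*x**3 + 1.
66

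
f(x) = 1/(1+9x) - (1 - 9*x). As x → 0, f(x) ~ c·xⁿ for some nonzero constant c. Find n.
2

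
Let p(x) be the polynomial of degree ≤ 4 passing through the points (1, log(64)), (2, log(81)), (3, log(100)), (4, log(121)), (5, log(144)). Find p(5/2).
log(30*11**(11/16)*1852097965816379409008533316173824**(1/64)*5**(13/32)/11)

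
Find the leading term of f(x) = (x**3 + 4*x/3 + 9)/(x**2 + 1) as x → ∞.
x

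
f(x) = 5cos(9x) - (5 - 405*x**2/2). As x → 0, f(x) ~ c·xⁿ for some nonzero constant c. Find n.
4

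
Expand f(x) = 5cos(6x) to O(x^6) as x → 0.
5 - 90*x**2 + 270*x**4 + O(x**6)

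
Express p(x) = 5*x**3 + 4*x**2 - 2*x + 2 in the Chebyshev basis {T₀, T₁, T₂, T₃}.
(4)T₀ + (7/4)T₁ + (2)T₂ + (5/4)T₃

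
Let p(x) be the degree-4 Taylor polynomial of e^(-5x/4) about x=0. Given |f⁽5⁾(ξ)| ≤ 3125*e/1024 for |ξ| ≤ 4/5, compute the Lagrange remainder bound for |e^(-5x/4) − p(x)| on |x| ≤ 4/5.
e/120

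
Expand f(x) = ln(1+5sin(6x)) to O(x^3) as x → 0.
30*x - 450*x**2 + O(x**3)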